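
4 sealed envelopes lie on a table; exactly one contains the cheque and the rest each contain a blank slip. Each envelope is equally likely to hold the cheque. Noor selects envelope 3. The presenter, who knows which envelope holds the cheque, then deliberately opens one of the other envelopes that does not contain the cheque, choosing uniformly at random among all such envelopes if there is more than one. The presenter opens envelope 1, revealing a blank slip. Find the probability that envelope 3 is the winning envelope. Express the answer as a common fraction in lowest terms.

Condition on the true location of the cheque.
If it is in envelope 1 (prior 1/4): the presenter opened envelope 1, so this case is ruled out; weight (1/4)·0 = 0.
If it is in either of envelopes 2 and 4 (prior 1/4 each): the presenter has 2 equally likely choices, so probability 1/2; weight (1/4)·(1/2) = 1/8 each.
If it is in envelope 3 (prior 1/4): the presenter has 3 equally likely choices, so probability 1/3; weight (1/4)·(1/3) = 1/12.
The weights sum to 1/3.
So P(the cheque in envelope 3 | the presenter opened envelope 1) = (1/12) / (1/3) = 1/4.

1/4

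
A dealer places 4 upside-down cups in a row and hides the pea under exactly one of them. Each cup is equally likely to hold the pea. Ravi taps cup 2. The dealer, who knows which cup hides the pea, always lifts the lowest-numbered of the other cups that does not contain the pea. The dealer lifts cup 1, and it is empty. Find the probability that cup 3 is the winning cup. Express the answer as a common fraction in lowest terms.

1/3

Condition on the true location of the pea.
If it is under cup 1 (prior 1/4): the dealer opened cup 1, so this case is ruled out; weight (1/4)·0 = 0.
If it is under any of cups 2, 3, and 4 (prior 1/4 each): cup 1 is the lowest-numbered option available, probability 1; weight (1/4)·1 = 1/4 each.
The weights sum to 3/4.
So P(the pea under cup 3 | the dealer opened cup 1) = (1/4) / (3/4) = 1/3.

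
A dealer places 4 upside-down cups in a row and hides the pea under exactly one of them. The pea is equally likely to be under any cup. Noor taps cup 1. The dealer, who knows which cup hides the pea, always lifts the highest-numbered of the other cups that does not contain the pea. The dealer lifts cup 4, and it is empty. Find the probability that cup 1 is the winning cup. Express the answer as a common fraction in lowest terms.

Apply Bayes' rule, conditioning on where the pea actually is.
If it is under any of cups 1, 2, and 3 (prior 1/4 each): cup 4 is the highest-numbered option available, probability 1; weight (1/4)·1 = 1/4 each.
If it is under cup 4 (prior 1/4): the dealer opened cup 4, so this case is ruled out; weight (1/4)·0 = 0.
The weights sum to 3/4.
So P(the pea under cup 1 | the dealer opened cup 4) = (1/4) / (3/4) = 1/3.

1/3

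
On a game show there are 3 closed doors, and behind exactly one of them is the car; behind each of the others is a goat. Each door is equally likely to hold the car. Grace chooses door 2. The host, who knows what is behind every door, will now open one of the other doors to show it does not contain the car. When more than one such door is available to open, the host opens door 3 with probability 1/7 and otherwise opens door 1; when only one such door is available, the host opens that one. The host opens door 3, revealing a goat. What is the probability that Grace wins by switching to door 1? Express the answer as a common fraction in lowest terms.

Condition on the true location of the car.
If it is behind door 1 (prior 1/3): only door 3 is available, probability 1; weight (1/3)·1 = 1/3.
If it is behind door 2 (prior 1/3): door 3 is available, opened with probability 1/7; weight (1/3)·(1/7) = 1/21.
If it is behind door 3 (prior 1/3): the host opened door 3, so this case is ruled out; weight (1/3)·0 = 0.
The weights sum to 8/21.
So P(the car behind door 1 | the host opened door 3) = (1/3) / (8/21) = 7/8.

7/8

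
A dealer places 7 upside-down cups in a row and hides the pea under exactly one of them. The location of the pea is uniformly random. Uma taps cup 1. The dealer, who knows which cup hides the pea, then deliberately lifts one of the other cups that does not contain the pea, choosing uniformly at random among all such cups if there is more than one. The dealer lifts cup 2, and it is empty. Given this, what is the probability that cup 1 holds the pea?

1/7

Apply Bayes' rule, conditioning on where the pea actually is.
If it is under cup 1 (prior 1/7): the dealer has 6 equally likely choices, so probability 1/6; weight (1/7)·(1/6) = 1/42.
If it is under cup 2 (prior 1/7): the dealer opened cup 2, so this case is ruled out; weight (1/7)·0 = 0.
If it is under any of cups 3, 4, 5, 6, and 7 (prior 1/7 each): the dealer has 5 equally likely choices, so probability 1/5; weight (1/7)·(1/5) = 1/35 each.
The weights sum to 1/6.
So P(the pea under cup 1 | the dealer opened cup 2) = (1/42) / (1/6) = 1/7.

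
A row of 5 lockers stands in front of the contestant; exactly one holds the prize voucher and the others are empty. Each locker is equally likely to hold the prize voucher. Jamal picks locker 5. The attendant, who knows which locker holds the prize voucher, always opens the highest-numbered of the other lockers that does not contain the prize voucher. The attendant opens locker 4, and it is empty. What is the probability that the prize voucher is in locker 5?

Condition on the true location of the prize voucher.
If it is in any of lockers 1, 2, 3, and 5 (prior 1/5 each): locker 4 is the highest-numbered option available, probability 1; weight (1/5)·1 = 1/5 each.
If it is in locker 4 (prior 1/5): the attendant opened locker 4, so this case is ruled out; weight (1/5)·0 = 0.
The weights sum to 4/5.
So P(the prize voucher in locker 5 | the attendant opened locker 4) = (1/5) / (4/5) = 1/4.

1/4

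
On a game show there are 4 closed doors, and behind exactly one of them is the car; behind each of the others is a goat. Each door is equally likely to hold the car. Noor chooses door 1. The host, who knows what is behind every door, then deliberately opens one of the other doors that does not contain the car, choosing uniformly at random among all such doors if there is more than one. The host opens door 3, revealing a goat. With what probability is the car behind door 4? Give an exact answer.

3/8

Condition on the true location of the car.
If it is behind door 1 (prior 1/4): the host has 3 equally likely choices, so probability 1/3; weight (1/4)·(1/3) = 1/12.
If it is behind either of doors 2 and 4 (prior 1/4 each): the host has 2 equally likely choices, so probability 1/2; weight (1/4)·(1/2) = 1/8 each.
If it is behind door 3 (prior 1/4): the host opened door 3, so this case is ruled out; weight (1/4)·0 = 0.
The weights sum to 1/3.
So P(the car behind door 4 | the host opened door 3) = (1/8) / (1/3) = 3/8.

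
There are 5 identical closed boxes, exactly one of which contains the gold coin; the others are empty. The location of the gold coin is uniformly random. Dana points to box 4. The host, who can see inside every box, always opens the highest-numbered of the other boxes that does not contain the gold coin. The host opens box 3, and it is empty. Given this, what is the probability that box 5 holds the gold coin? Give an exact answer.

Apply Bayes' rule, conditioning on where the gold coin actually is.
If it is in any of boxes 1, 2, and 4 (prior 1/5 each): the host would have opened box 5 instead, probability 0; weight (1/5)·0 = 0 each.
If it is in box 3 (prior 1/5): the host opened box 3, so this case is ruled out; weight (1/5)·0 = 0.
If it is in box 5 (prior 1/5): box 3 is the highest-numbered option available, probability 1; weight (1/5)·1 = 1/5.
The weights sum to 1/5.
So P(the gold coin in box 5 | the host opened box 3) = (1/5) / (1/5) = 1.

1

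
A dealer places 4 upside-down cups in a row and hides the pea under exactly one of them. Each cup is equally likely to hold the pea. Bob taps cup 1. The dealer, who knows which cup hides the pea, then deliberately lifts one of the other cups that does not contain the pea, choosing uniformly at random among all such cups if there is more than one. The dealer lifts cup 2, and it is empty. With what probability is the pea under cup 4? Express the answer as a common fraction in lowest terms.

3/8

Consider each possible location of the pea in turn.
If it is under cup 1 (prior 1/4): the dealer has 3 equally likely choices, so probability 1/3; weight (1/4)·(1/3) = 1/12.
If it is under cup 2 (prior 1/4): the dealer opened cup 2, so this case is ruled out; weight (1/4)·0 = 0.
If it is under either of cups 3 and 4 (prior 1/4 each): the dealer has 2 equally likely choices, so probability 1/2; weight (1/4)·(1/2) = 1/8 each.
The weights sum to 1/3.
So P(the pea under cup 4 | the dealer opened cup 2) = (1/8) / (1/3) = 3/8.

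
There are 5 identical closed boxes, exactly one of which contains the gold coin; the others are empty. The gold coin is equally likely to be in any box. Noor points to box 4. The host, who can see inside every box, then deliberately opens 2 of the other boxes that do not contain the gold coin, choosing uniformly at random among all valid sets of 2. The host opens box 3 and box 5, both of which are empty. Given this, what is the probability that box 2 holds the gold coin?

2/5

Consider each possible location of the gold coin in turn.
If it is in either of boxes 1 and 2 (prior 1/5 each): the host has 3 equally likely choices, so probability 1/3; weight (1/5)·(1/3) = 1/15 each.
If it is in either of boxes 3 and 5 (prior 1/5 each): that box was opened and seen not to hold the prize — ruled out; weight (1/5)·0 = 0 each.
If it is in box 4 (prior 1/5): the host has 6 equally likely choices, so probability 1/6; weight (1/5)·(1/6) = 1/30.
The weights sum to 1/6.
So P(the gold coin in box 2 | the host opened box 3 and box 5) = (1/15) / (1/6) = 2/5.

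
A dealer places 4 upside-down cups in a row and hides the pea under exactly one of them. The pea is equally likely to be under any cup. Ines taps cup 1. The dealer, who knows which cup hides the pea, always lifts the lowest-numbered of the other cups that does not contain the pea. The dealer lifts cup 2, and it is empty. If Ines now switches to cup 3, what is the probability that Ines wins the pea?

1/3

Condition on the true location of the pea.
If it is under any of cups 1, 3, and 4 (prior 1/4 each): cup 2 is the lowest-numbered option available, probability 1; weight (1/4)·1 = 1/4 each.
If it is under cup 2 (prior 1/4): the dealer opened cup 2, so this case is ruled out; weight (1/4)·0 = 0.
The weights sum to 3/4.
So P(the pea under cup 3 | the dealer opened cup 2) = (1/4) / (3/4) = 1/3.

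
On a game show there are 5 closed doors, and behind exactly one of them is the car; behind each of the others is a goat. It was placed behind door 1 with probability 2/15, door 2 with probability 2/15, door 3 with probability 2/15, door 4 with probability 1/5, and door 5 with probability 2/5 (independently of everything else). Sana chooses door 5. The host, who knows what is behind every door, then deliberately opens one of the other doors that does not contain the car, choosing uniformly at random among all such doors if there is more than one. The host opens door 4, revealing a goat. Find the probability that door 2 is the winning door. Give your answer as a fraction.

4/21

Condition on the true location of the car.
If it is behind any of doors 1, 2, and 3 (prior 2/15 each): the host has 3 equally likely choices, so probability 1/3; weight (2/15)·(1/3) = 2/45 each.
If it is behind door 4 (prior 1/5): the host opened door 4, so this case is ruled out; weight (1/5)·0 = 0.
If it is behind door 5 (prior 2/5): the host has 4 equally likely choices, so probability 1/4; weight (2/5)·(1/4) = 1/10.
The weights sum to 7/30.
So P(the car behind door 2 | the host opened door 4) = (2/45) / (7/30) = 4/21.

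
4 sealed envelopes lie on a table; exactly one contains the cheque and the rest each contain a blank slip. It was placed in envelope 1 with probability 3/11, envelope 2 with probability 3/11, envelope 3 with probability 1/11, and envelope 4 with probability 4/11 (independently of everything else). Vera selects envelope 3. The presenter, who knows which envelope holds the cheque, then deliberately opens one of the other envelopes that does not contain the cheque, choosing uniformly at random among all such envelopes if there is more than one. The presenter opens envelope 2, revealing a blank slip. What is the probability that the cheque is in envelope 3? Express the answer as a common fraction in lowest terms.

2/23

Condition on the true location of the cheque.
If it is in envelope 1 (prior 3/11): the presenter has 2 equally likely choices, so probability 1/2; weight (3/11)·(1/2) = 3/22.
If it is in envelope 2 (prior 3/11): the presenter opened envelope 2, so this case is ruled out; weight (3/11)·0 = 0.
If it is in envelope 3 (prior 1/11): the presenter has 3 equally likely choices, so probability 1/3; weight (1/11)·(1/3) = 1/33.
If it is in envelope 4 (prior 4/11): the presenter has 2 equally likely choices, so probability 1/2; weight (4/11)·(1/2) = 2/11.
The weights sum to 23/66.
So P(the cheque in envelope 3 | the presenter opened envelope 2) = (1/33) / (23/66) = 2/23.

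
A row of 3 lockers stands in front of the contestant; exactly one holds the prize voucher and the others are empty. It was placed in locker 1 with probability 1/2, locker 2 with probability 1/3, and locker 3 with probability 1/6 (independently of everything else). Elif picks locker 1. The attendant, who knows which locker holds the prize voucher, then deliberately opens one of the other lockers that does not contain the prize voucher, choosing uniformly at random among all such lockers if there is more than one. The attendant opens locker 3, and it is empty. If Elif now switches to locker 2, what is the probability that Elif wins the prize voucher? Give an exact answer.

4/7

Condition on the true location of the prize voucher.
If it is in locker 1 (prior 1/2): the attendant has 2 equally likely choices, so probability 1/2; weight (1/2)·(1/2) = 1/4.
If it is in locker 2 (prior 1/3): the attendant has no choice, probability 1; weight (1/3)·1 = 1/3.
If it is in locker 3 (prior 1/6): the attendant opened locker 3, so this case is ruled out; weight (1/6)·0 = 0.
The weights sum to 7/12.
So P(the prize voucher in locker 2 | the attendant opened locker 3) = (1/3) / (7/12) = 4/7.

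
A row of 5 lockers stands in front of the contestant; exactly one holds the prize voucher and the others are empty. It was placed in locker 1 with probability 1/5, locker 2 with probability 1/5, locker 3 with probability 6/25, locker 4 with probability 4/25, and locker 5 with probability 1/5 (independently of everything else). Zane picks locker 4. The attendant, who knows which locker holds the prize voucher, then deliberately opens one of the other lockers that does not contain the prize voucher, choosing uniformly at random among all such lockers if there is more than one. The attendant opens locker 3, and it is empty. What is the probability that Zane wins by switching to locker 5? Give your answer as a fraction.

5/18

Condition on the true location of the prize voucher.
If it is in any of lockers 1, 2, and 5 (prior 1/5 each): the attendant has 3 equally likely choices, so probability 1/3; weight (1/5)·(1/3) = 1/15 each.
If it is in locker 3 (prior 6/25): the attendant opened locker 3, so this case is ruled out; weight (6/25)·0 = 0.
If it is in locker 4 (prior 4/25): the attendant has 4 equally likely choices, so probability 1/4; weight (4/25)·(1/4) = 1/25.
The weights sum to 6/25.
So P(the prize voucher in locker 5 | the attendant opened locker 3) = (1/15) / (6/25) = 5/18.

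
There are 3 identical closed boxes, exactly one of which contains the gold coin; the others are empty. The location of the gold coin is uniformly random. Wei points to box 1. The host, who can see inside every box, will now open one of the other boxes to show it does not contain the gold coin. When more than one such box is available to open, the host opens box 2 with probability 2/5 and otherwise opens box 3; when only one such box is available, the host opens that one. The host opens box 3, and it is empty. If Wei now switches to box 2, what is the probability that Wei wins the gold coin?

Apply Bayes' rule, conditioning on where the gold coin actually is.
If it is in box 1 (prior 1/3): box 2 is available but not opened, probability 3/5; weight (1/3)·(3/5) = 1/5.
If it is in box 2 (prior 1/3): only box 3 is available, probability 1; weight (1/3)·1 = 1/3.
If it is in box 3 (prior 1/3): the host opened box 3, so this case is ruled out; weight (1/3)·0 = 0.
The weights sum to 8/15.
So P(the gold coin in box 2 | the host opened box 3) = (1/3) / (8/15) = 5/8.

5/8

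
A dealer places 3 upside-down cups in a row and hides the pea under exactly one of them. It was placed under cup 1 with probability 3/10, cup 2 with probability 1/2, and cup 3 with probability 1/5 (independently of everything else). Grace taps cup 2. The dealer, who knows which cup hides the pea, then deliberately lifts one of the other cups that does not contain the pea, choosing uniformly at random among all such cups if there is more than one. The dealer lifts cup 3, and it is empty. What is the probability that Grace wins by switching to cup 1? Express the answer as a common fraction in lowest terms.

6/11

Consider each possible location of the pea in turn.
If it is under cup 1 (prior 3/10): the dealer has no choice, probability 1; weight (3/10)·1 = 3/10.
If it is under cup 2 (prior 1/2): the dealer has 2 equally likely choices, so probability 1/2; weight (1/2)·(1/2) = 1/4.
If it is under cup 3 (prior 1/5): the dealer opened cup 3, so this case is ruled out; weight (1/5)·0 = 0.
The weights sum to 11/20.
So P(the pea under cup 1 | the dealer opened cup 3) = (3/10) / (11/20) = 6/11.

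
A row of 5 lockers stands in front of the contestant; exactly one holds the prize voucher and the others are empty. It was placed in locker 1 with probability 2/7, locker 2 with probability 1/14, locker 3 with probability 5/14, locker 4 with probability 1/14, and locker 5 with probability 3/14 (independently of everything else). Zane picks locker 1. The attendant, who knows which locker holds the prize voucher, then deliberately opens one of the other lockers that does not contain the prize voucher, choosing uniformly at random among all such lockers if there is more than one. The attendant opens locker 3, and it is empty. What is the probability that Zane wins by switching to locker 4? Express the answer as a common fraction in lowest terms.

1/8

Apply Bayes' rule, conditioning on where the prize voucher actually is.
If it is in locker 1 (prior 2/7): the attendant has 4 equally likely choices, so probability 1/4; weight (2/7)·(1/4) = 1/14.
If it is in either of lockers 2 and 4 (prior 1/14 each): the attendant has 3 equally likely choices, so probability 1/3; weight (1/14)·(1/3) = 1/42 each.
If it is in locker 3 (prior 5/14): the attendant opened locker 3, so this case is ruled out; weight (5/14)·0 = 0.
If it is in locker 5 (prior 3/14): the attendant has 3 equally likely choices, so probability 1/3; weight (3/14)·(1/3) = 1/14.
The weights sum to 4/21.
So P(the prize voucher in locker 4 | the attendant opened locker 3) = (1/42) / (4/21) = 1/8.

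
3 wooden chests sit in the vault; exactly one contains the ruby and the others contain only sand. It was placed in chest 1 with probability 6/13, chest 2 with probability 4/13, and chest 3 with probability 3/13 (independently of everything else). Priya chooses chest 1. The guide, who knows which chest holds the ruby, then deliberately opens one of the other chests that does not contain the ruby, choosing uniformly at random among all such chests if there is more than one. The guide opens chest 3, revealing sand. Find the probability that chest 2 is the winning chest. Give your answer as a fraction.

Apply Bayes' rule, conditioning on where the ruby actually is.
If it is in chest 1 (prior 6/13): the guide has 2 equally likely choices, so probability 1/2; weight (6/13)·(1/2) = 3/13.
If it is in chest 2 (prior 4/13): the guide has no choice, probability 1; weight (4/13)·1 = 4/13.
If it is in chest 3 (prior 3/13): the guide opened chest 3, so this case is ruled out; weight (3/13)·0 = 0.
The weights sum to 7/13.
So P(the ruby in chest 2 | the guide opened chest 3) = (4/13) / (7/13) = 4/7.

4/7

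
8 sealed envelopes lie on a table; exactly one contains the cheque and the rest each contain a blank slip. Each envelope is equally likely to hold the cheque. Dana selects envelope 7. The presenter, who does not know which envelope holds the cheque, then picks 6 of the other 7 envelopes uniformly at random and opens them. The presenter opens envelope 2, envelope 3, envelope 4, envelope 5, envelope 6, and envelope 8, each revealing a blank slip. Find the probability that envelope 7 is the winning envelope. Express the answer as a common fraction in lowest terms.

Because the presenter chose which envelopes to open without knowing where the cheque is, the choice is independent of the prize location. Learning that none of the 6 opened envelopes holds the cheque simply rules out those 6 locations and leaves the remaining 2 envelopes still equally likely by symmetry.
So P(the cheque in envelope 7) = 1/2.

1/2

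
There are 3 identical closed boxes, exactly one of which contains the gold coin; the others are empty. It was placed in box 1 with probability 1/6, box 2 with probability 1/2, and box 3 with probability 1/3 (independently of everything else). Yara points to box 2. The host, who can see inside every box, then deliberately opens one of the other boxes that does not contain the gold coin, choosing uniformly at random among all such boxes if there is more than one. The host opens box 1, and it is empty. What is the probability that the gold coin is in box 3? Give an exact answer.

4/7

Apply Bayes' rule, conditioning on where the gold coin actually is.
If it is in box 1 (prior 1/6): the host opened box 1, so this case is ruled out; weight (1/6)·0 = 0.
If it is in box 2 (prior 1/2): the host has 2 equally likely choices, so probability 1/2; weight (1/2)·(1/2) = 1/4.
If it is in box 3 (prior 1/3): the host has no choice, probability 1; weight (1/3)·1 = 1/3.
The weights sum to 7/12.
So P(the gold coin in box 3 | the host opened box 1) = (1/3) / (7/12) = 4/7.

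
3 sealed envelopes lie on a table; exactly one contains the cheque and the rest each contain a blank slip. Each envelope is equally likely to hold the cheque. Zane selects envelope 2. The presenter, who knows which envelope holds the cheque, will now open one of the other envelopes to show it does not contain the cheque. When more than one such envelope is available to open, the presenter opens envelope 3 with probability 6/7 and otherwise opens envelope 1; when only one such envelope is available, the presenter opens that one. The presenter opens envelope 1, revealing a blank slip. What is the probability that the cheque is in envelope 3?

Consider each possible location of the cheque in turn.
If it is in envelope 1 (prior 1/3): the presenter opened envelope 1, so this case is ruled out; weight (1/3)·0 = 0.
If it is in envelope 2 (prior 1/3): envelope 3 is available but not opened, probability 1/7; weight (1/3)·(1/7) = 1/21.
If it is in envelope 3 (prior 1/3): only envelope 1 is available, probability 1; weight (1/3)·1 = 1/3.
The weights sum to 8/21.
So P(the cheque in envelope 3 | the presenter opened envelope 1) = (1/3) / (8/21) = 7/8.

7/8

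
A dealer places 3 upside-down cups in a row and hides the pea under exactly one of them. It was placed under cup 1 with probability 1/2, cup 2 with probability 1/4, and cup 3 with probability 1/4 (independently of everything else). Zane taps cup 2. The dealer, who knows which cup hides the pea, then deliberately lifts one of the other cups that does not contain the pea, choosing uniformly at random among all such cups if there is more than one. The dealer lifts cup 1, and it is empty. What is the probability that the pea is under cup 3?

Apply Bayes' rule, conditioning on where the pea actually is.
If it is under cup 1 (prior 1/2): the dealer opened cup 1, so this case is ruled out; weight (1/2)·0 = 0.
If it is under cup 2 (prior 1/4): the dealer has 2 equally likely choices, so probability 1/2; weight (1/4)·(1/2) = 1/8.
If it is under cup 3 (prior 1/4): the dealer has no choice, probability 1; weight (1/4)·1 = 1/4.
The weights sum to 3/8.
So P(the pea under cup 3 | the dealer opened cup 1) = (1/4) / (3/8) = 2/3.

2/3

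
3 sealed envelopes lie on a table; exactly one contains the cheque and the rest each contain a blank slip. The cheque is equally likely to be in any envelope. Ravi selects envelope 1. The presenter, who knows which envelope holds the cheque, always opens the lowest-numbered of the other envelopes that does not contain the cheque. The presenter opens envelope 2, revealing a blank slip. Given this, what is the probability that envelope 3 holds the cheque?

Apply Bayes' rule, conditioning on where the cheque actually is.
If it is in either of envelopes 1 and 3 (prior 1/3 each): envelope 2 is the lowest-numbered option available, probability 1; weight (1/3)·1 = 1/3 each.
If it is in envelope 2 (prior 1/3): the presenter opened envelope 2, so this case is ruled out; weight (1/3)·0 = 0.
The weights sum to 2/3.
So P(the cheque in envelope 3 | the presenter opened envelope 2) = (1/3) / (2/3) = 1/2.

1/2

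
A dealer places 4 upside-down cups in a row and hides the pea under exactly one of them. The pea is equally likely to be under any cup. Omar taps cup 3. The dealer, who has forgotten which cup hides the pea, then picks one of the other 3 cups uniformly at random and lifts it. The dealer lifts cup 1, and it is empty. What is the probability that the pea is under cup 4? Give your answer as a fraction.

1/3

Consider each possible location of the pea in turn.
If it is under cup 1 (prior 1/4): the dealer opened cup 1, so this case is ruled out; weight (1/4)·0 = 0.
If it is under any of cups 2, 3, and 4 (prior 1/4 each): the dealer picks cup 1 with probability 1/3 regardless, and it is not the prize; weight (1/4)·(1/3) = 1/12 each.
The weights sum to 1/4.
So P(the pea under cup 4 | the dealer opened cup 1) = (1/12) / (1/4) = 1/3.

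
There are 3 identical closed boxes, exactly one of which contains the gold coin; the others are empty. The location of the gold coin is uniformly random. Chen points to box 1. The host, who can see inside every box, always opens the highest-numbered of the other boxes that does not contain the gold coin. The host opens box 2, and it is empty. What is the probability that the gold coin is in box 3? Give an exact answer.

Consider each possible location of the gold coin in turn.
If it is in box 1 (prior 1/3): the host would have opened box 3 instead, probability 0; weight (1/3)·0 = 0.
If it is in box 2 (prior 1/3): the host opened box 2, so this case is ruled out; weight (1/3)·0 = 0.
If it is in box 3 (prior 1/3): box 2 is the highest-numbered option available, probability 1; weight (1/3)·1 = 1/3.
The weights sum to 1/3.
So P(the gold coin in box 3 | the host opened box 2) = (1/3) / (1/3) = 1.

1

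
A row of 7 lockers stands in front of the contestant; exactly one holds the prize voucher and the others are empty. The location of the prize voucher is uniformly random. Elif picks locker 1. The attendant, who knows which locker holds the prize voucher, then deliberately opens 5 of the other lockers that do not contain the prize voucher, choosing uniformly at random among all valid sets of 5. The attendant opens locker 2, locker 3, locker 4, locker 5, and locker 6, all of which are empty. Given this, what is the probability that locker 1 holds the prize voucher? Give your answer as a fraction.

1/7

Condition on the true location of the prize voucher.
If it is in locker 1 (prior 1/7): the attendant has 6 equally likely choices, so probability 1/6; weight (1/7)·(1/6) = 1/42.
If it is in any of lockers 2, 3, 4, 5, and 6 (prior 1/7 each): that locker was opened and seen not to hold the prize — ruled out; weight (1/7)·0 = 0 each.
If it is in locker 7 (prior 1/7): the attendant has no choice, probability 1; weight (1/7)·1 = 1/7.
The weights sum to 1/6.
So P(the prize voucher in locker 1 | the attendant opened locker 2, locker 3, locker 4, locker 5, and locker 6) = (1/42) / (1/6) = 1/7.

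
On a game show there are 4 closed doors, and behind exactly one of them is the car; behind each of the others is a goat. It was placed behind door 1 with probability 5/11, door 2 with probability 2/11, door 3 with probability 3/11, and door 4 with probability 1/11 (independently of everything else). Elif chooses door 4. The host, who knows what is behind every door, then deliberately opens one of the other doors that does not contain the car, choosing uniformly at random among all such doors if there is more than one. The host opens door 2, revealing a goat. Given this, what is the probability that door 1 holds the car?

Consider each possible location of the car in turn.
If it is behind door 1 (prior 5/11): the host has 2 equally likely choices, so probability 1/2; weight (5/11)·(1/2) = 5/22.
If it is behind door 2 (prior 2/11): the host opened door 2, so this case is ruled out; weight (2/11)·0 = 0.
If it is behind door 3 (prior 3/11): the host has 2 equally likely choices, so probability 1/2; weight (3/11)·(1/2) = 3/22.
If it is behind door 4 (prior 1/11): the host has 3 equally likely choices, so probability 1/3; weight (1/11)·(1/3) = 1/33.
The weights sum to 13/33.
So P(the car behind door 1 | the host opened door 2) = (5/22) / (13/33) = 15/26.

15/26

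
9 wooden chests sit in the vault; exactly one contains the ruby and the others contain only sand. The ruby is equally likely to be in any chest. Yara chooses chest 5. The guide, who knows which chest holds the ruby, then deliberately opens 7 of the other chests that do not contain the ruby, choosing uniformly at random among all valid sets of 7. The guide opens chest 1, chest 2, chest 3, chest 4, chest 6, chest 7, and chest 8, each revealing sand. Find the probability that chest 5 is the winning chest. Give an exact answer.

Condition on the true location of the ruby.
If it is in any of chests 1, 2, 3, 4, 6, 7, and 8 (prior 1/9 each): that chest was opened and seen not to hold the prize — ruled out; weight (1/9)·0 = 0 each.
If it is in chest 5 (prior 1/9): the guide has 8 equally likely choices, so probability 1/8; weight (1/9)·(1/8) = 1/72.
If it is in chest 9 (prior 1/9): the guide has no choice, probability 1; weight (1/9)·1 = 1/9.
The weights sum to 1/8.
So P(the ruby in chest 5 | the guide opened chest 1, chest 2, chest 3, chest 4, chest 6, chest 7, and chest 8) = (1/72) / (1/8) = 1/9.

1/9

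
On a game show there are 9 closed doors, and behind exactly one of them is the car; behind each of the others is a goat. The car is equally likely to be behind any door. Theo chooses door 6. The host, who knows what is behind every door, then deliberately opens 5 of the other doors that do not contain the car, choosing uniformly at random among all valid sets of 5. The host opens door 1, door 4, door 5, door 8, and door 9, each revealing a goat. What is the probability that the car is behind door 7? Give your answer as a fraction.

8/27

Condition on the true location of the car.
If it is behind any of doors 1, 4, 5, 8, and 9 (prior 1/9 each): that door was opened and seen not to hold the prize — ruled out; weight (1/9)·0 = 0 each.
If it is behind any of doors 2, 3, and 7 (prior 1/9 each): the host has 21 equally likely choices, so probability 1/21; weight (1/9)·(1/21) = 1/189 each.
If it is behind door 6 (prior 1/9): the host has 56 equally likely choices, so probability 1/56; weight (1/9)·(1/56) = 1/504.
The weights sum to 1/56.
So P(the car behind door 7 | the host opened door 1, door 4, door 5, door 8, and door 9) = (1/189) / (1/56) = 8/27.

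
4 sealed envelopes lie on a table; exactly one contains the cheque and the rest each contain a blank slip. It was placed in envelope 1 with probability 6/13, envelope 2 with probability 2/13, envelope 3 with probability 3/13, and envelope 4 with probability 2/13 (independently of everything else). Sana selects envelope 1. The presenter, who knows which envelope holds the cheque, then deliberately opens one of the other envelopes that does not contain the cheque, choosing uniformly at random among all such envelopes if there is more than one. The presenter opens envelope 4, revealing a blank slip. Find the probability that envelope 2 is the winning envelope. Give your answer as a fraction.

Consider each possible location of the cheque in turn.
If it is in envelope 1 (prior 6/13): the presenter has 3 equally likely choices, so probability 1/3; weight (6/13)·(1/3) = 2/13.
If it is in envelope 2 (prior 2/13): the presenter has 2 equally likely choices, so probability 1/2; weight (2/13)·(1/2) = 1/13.
If it is in envelope 3 (prior 3/13): the presenter has 2 equally likely choices, so probability 1/2; weight (3/13)·(1/2) = 3/26.
If it is in envelope 4 (prior 2/13): the presenter opened envelope 4, so this case is ruled out; weight (2/13)·0 = 0.
The weights sum to 9/26.
So P(the cheque in envelope 2 | the presenter opened envelope 4) = (1/13) / (9/26) = 2/9.

2/9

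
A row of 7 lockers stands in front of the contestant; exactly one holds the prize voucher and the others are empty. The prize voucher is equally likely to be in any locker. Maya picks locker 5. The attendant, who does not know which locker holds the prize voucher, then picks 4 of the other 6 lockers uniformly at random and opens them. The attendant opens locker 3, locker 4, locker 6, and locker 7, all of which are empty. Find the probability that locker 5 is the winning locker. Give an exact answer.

1/3

Condition on the true location of the prize voucher.
If it is in any of lockers 1, 2, and 5 (prior 1/7 each): the attendant picks exactly this set with probability 1/15 regardless, and none is the prize; weight (1/7)·(1/15) = 1/105 each.
If it is in any of lockers 3, 4, 6, and 7 (prior 1/7 each): that locker was opened and seen not to hold the prize — ruled out; weight (1/7)·0 = 0 each.
The weights sum to 1/35.
So P(the prize voucher in locker 5 | the attendant opened locker 3, locker 4, locker 6, and locker 7) = (1/105) / (1/35) = 1/3.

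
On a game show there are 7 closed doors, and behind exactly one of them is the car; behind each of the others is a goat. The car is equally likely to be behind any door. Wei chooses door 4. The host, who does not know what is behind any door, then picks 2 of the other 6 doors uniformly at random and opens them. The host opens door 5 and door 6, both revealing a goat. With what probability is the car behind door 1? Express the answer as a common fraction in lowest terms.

Apply Bayes' rule, conditioning on where the car actually is.
If it is behind any of doors 1, 2, 3, 4, and 7 (prior 1/7 each): the host picks exactly this set with probability 1/15 regardless, and none is the prize; weight (1/7)·(1/15) = 1/105 each.
If it is behind either of doors 5 and 6 (prior 1/7 each): that door was opened and seen not to hold the prize — ruled out; weight (1/7)·0 = 0 each.
The weights sum to 1/21.
So P(the car behind door 1 | the host opened door 5 and door 6) = (1/105) / (1/21) = 1/5.

1/5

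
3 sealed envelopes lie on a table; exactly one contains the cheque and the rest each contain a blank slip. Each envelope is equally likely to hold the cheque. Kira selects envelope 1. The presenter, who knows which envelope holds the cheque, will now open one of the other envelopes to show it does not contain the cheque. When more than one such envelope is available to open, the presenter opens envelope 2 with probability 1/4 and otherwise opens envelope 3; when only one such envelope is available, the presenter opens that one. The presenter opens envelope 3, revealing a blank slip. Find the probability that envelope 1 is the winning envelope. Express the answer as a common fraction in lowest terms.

Condition on the true location of the cheque.
If it is in envelope 1 (prior 1/3): envelope 2 is available but not opened, probability 3/4; weight (1/3)·(3/4) = 1/4.
If it is in envelope 2 (prior 1/3): only envelope 3 is available, probability 1; weight (1/3)·1 = 1/3.
If it is in envelope 3 (prior 1/3): the presenter opened envelope 3, so this case is ruled out; weight (1/3)·0 = 0.
The weights sum to 7/12.
So P(the cheque in envelope 1 | the presenter opened envelope 3) = (1/4) / (7/12) = 3/7.

3/7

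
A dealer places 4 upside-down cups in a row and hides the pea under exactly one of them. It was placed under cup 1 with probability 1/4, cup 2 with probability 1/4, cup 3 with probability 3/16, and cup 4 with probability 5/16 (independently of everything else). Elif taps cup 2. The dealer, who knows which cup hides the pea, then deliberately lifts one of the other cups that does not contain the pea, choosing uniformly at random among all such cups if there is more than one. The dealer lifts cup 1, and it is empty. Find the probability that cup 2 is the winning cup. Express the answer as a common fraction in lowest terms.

1/4

Consider each possible location of the pea in turn.
If it is under cup 1 (prior 1/4): the dealer opened cup 1, so this case is ruled out; weight (1/4)·0 = 0.
If it is under cup 2 (prior 1/4): the dealer has 3 equally likely choices, so probability 1/3; weight (1/4)·(1/3) = 1/12.
If it is under cup 3 (prior 3/16): the dealer has 2 equally likely choices, so probability 1/2; weight (3/16)·(1/2) = 3/32.
If it is under cup 4 (prior 5/16): the dealer has 2 equally likely choices, so probability 1/2; weight (5/16)·(1/2) = 5/32.
The weights sum to 1/3.
So P(the pea under cup 2 | the dealer opened cup 1) = (1/12) / (1/3) = 1/4.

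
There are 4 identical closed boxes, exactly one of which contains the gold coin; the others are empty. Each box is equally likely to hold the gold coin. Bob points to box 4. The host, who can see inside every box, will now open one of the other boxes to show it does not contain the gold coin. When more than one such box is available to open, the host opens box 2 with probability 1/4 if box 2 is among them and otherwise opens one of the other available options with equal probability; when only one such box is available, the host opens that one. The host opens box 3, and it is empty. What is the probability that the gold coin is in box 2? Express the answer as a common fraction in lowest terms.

4/13

Apply Bayes' rule, conditioning on where the gold coin actually is.
If it is in box 1 (prior 1/4): box 2 is available but not opened, probability 3/4; weight (1/4)·(3/4) = 3/16.
If it is in box 2 (prior 1/4): box 2 holds the prize so is unavailable; the host chooses uniformly among the 2 others, probability 1/2; weight (1/4)·(1/2) = 1/8.
If it is in box 3 (prior 1/4): the host opened box 3, so this case is ruled out; weight (1/4)·0 = 0.
If it is in box 4 (prior 1/4): box 2 is available but not opened; box 3 gets probability (1 − 1/4)/2 = 3/8; weight (1/4)·(3/8) = 3/32.
The weights sum to 13/32.
So P(the gold coin in box 2 | the host opened box 3) = (1/8) / (13/32) = 4/13.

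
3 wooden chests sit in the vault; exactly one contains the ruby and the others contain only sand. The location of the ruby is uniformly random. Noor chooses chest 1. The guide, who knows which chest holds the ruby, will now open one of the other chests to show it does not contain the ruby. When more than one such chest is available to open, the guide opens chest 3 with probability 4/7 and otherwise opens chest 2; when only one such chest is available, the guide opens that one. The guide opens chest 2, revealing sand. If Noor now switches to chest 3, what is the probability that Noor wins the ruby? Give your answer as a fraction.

Apply Bayes' rule, conditioning on where the ruby actually is.
If it is in chest 1 (prior 1/3): chest 3 is available but not opened, probability 3/7; weight (1/3)·(3/7) = 1/7.
If it is in chest 2 (prior 1/3): the guide opened chest 2, so this case is ruled out; weight (1/3)·0 = 0.
If it is in chest 3 (prior 1/3): only chest 2 is available, probability 1; weight (1/3)·1 = 1/3.
The weights sum to 10/21.
So P(the ruby in chest 3 | the guide opened chest 2) = (1/3) / (10/21) = 7/10.

7/10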